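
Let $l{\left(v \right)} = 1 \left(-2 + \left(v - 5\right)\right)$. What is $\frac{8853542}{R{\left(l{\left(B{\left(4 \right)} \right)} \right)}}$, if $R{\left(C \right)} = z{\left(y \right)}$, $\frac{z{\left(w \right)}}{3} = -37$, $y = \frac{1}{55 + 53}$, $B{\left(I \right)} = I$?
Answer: $- \frac{8853542}{111} \approx -79762.0$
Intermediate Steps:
$y = \frac{1}{108} \approx 0.0092593$
$l{\left(v \right)} = -7 + v$ ($l{\left(v \right)} = 1 \left(-2 + \left(v - 5\right)\right) = 1 \left(-2 + \left(-5 + v\right)\right) = 1 \left(-7 + v\right) = -7 + v$)
$z{\left(w \right)} = -111$ ($z{\left(w \right)} = 3 \left(-37\right) = -111$)
$R{\left(C \right)} = -111$
$\frac{8853542}{R{\left(l{\left(B{\left(4 \right)} \right)} \right)}} = \frac{8853542}{-111} = 8853542 \left(- \frac{1}{111}\right) = - \frac{8853542}{111}$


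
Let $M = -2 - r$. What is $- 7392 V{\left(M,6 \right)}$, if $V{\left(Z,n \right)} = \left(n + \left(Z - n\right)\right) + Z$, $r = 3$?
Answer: $73920$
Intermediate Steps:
$M = -5$ ($M = -2 - 3 = -5$)
$V{\left(Z,n \right)} = 2 Z$ ($V{\left(Z,n \right)} = Z + Z = 2 Z$)
$- 7392 V{\left(M,6 \right)} = - 7392 \cdot 2 \left(-5\right) = \left(-7392\right) \left(-10\right) = 73920$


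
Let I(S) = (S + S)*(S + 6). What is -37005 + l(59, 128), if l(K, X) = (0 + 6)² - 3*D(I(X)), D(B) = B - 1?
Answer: -139878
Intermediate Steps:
I(S) = 2*S*(6 + S) (I(S) = (2*S)*(6 + S) = 2*S*(6 + S))
D(B) = -1 + B
l(K, X) = 39 - 6*X*(6 + X) (l(K, X) = (0 + 6)² - 3*(-1 + 2*X*(6 + X)) = 6² + (3 - 6*X*(6 + X)) = 36 + (3 - 6*X*(6 + X)) = 39 - 6*X*(6 + X))
-37005 + l(59, 128) = -37005 + (39 - 6*128*(6 + 128)) = -37005 + (39 - 6*128*134) = -37005 + (39 - 102912) = -37005 - 102873 = -139878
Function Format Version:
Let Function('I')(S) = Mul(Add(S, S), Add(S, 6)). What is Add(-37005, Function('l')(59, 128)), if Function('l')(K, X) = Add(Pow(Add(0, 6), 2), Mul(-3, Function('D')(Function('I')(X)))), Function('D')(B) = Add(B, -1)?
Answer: -139878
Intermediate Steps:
Function('I')(S) = Mul(2, S, Add(6, S)) (Function('I')(S) = Mul(Mul(2, S), Add(6, S)) = Mul(2, S, Add(6, S)))
Function('D')(B) = Add(-1, B)
Function('l')(K, X) = Add(39, Mul(-6, X, Add(6, X))) (Function('l')(K, X) = Add(Pow(Add(0, 6), 2), Mul(-3, Add(-1, Mul(2, X, Add(6, X))))) = Add(Pow(6, 2), Add(3, Mul(-6, X, Add(6, X)))) = Add(36, Add(3, Mul(-6, X, Add(6, X)))) = Add(39, Mul(-6, X, Add(6, X))))
Add(-37005, Function('l')(59, 128)) = Add(-37005, Add(39, Mul(-6, 128, Add(6, 128)))) = Add(-37005, Add(39, Mul(-6, 128, 134))) = Add(-37005, Add(39, -102912)) = Add(-37005, -102873) = -139878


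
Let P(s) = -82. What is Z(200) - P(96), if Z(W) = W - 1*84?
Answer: 198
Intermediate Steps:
Z(W) = -84 + W (Z(W) = W - 84 = -84 + W)
Z(200) - P(96) = (-84 + 200) - 1*(-82) = 116 + 82 = 198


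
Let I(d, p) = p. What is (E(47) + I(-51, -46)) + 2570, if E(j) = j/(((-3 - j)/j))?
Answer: 123991/50 ≈ 2479.8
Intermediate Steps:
E(j) = j²/(-3 - j) (E(j) = j/(((-3 - j)/j)) = j*(j/(-3 - j)) = j²/(-3 - j))
(E(47) + I(-51, -46)) + 2570 = (-1*47²/(3 + 47) - 46) + 2570 = (-1*2209/50 - 46) + 2570 = (-1*2209*1/50 - 46) + 2570 = (-2209/50 - 46) + 2570 = -4509/50 + 2570 = 123991/50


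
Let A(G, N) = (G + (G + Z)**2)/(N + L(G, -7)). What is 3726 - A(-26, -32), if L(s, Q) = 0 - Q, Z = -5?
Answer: 18817/5 ≈ 3763.4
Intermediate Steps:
L(s, Q) = -Q
A(G, N) = (G + (-5 + G)**2)/(7 + N) (A(G, N) = (G + (G - 5)**2)/(N - 1*(-7)) = (G + (-5 + G)**2)/(N + 7) = (G + (-5 + G)**2)/(7 + N))
3726 - A(-26, -32) = 3726 - (-26 + (-5 - 26)**2)/(7 - 32) = 3726 - (-26 + (-31)**2)/(-25) = 3726 - (-1)*(-26 + 961)/25 = 3726 - (-1)*935/25 = 3726 - 1*(-187/5) = 3726 + 187/5 = 18817/5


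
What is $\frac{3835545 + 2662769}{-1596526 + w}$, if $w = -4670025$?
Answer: $- \frac{6498314}{6266551} \approx -1.037$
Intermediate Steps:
$\frac{3835545 + 2662769}{-1596526 + w} = \frac{3835545 + 2662769}{-1596526 - 4670025} = \frac{6498314}{-6266551} = 6498314 \left(- \frac{1}{6266551}\right) = - \frac{6498314}{6266551}$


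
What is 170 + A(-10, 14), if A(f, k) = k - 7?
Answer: 177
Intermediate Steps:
A(f, k) = -7 + k
170 + A(-10, 14) = 170 + (-7 + 14) = 170 + 7 = 177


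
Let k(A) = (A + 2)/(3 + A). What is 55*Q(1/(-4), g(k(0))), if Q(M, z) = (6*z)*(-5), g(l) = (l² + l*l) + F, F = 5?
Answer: -29150/3 ≈ -9716.7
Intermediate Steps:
k(A) = (2 + A)/(3 + A)
g(l) = 5 + 2*l² (g(l) = (l² + l*l) + 5 = (l² + l²) + 5 = 2*l² + 5 = 5 + 2*l²)
Q(M, z) = -30*z
55*Q(1/(-4), g(k(0))) = 55*(-30*(5 + 2*((2 + 0)/(3 + 0))²)) = 55*(-30*(5 + 2*(2/3)²)) = 55*(-30*(5 + 2*((⅓)*2)²)) = 55*(-30*(5 + 2*(⅔)²)) = 55*(-30*(5 + 2*(4/9))) = 55*(-30*(5 + 8/9)) = 55*(-30*53/9) = 55*(-530/3) = -29150/3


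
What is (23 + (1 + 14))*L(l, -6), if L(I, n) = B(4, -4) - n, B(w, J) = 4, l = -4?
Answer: 380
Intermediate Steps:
L(I, n) = 4 - n
(23 + (1 + 14))*L(l, -6) = (23 + (1 + 14))*(4 - 1*(-6)) = (23 + 15)*(4 + 6) = 38*10 = 380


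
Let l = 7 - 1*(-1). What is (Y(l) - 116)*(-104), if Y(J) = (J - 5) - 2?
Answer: 11960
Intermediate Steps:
l = 8 (l = 7 + 1 = 8)
Y(J) = -7 + J (Y(J) = (-5 + J) - 2 = -7 + J)
(Y(l) - 116)*(-104) = ((-7 + 8) - 116)*(-104) = (1 - 116)*(-104) = -115*(-104) = 11960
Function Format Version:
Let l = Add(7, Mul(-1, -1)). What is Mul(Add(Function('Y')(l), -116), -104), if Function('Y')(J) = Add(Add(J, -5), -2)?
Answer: 11960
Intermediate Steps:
l = 8 (l = Add(7, 1) = 8)
Function('Y')(J) = Add(-7, J) (Function('Y')(J) = Add(Add(-5, J), -2) = Add(-7, J))
Mul(Add(Function('Y')(l), -116), -104) = Mul(Add(Add(-7, 8), -116), -104) = Mul(Add(1, -116), -104) = Mul(-115, -104) = 11960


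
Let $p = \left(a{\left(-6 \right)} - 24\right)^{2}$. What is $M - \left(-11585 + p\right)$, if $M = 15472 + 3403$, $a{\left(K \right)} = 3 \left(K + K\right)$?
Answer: $26860$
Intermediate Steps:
$a{\left(K \right)} = 6 K$ ($a{\left(K \right)} = 3 \cdot 2 K = 6 K$)
$p = 3600$ ($p = \left(6 \left(-6\right) - 24\right)^{2} = \left(-36 - 24\right)^{2} = \left(-60\right)^{2} = 3600$)
$M = 18875$
$M - \left(-11585 + p\right) = 18875 - \left(-11585 + 3600\right) = 18875 - -7985 = 18875 + 7985 = 26860$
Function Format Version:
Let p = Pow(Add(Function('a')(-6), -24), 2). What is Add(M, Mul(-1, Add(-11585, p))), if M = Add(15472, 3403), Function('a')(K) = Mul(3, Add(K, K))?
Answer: 26860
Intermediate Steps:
Function('a')(K) = Mul(6, K) (Function('a')(K) = Mul(3, Mul(2, K)) = Mul(6, K))
p = 3600 (p = Pow(Add(Mul(6, -6), -24), 2) = Pow(Add(-36, -24), 2) = Pow(-60, 2) = 3600)
M = 18875
Add(M, Mul(-1, Add(-11585, p))) = Add(18875, Mul(-1, Add(-11585, 3600))) = Add(18875, Mul(-1, -7985)) = Add(18875, 7985) = 26860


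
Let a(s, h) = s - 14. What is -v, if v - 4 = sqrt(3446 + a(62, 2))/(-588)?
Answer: -4 + sqrt(3494)/588 ≈ -3.8995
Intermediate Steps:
a(s, h) = -14 + s
v = 4 - sqrt(3494)/588 (v = 4 + sqrt(3446 + (-14 + 62))/(-588) = 4 + sqrt(3446 + 48)*(-1/588) = 4 + sqrt(3494)*(-1/588) = 4 - sqrt(3494)/588 ≈ 3.8995)
-v = -(4 - sqrt(3494)/588) = -4 + sqrt(3494)/588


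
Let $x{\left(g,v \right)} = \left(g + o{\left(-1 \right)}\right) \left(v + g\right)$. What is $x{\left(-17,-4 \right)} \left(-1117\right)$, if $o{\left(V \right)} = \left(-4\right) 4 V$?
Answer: $-23457$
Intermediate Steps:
$o{\left(V \right)} = - 16 V$
$x{\left(g,v \right)} = \left(16 + g\right) \left(g + v\right)$ ($x{\left(g,v \right)} = \left(g - -16\right) \left(v + g\right) = \left(g + 16\right) \left(g + v\right) = \left(16 + g\right) \left(g + v\right)$)
$x{\left(-17,-4 \right)} \left(-1117\right) = \left(\left(-17\right)^{2} + 16 \left(-17\right) + 16 \left(-4\right) - -68\right) \left(-1117\right) = \left(289 - 272 - 64 + 68\right) \left(-1117\right) = 21 \left(-1117\right) = -23457$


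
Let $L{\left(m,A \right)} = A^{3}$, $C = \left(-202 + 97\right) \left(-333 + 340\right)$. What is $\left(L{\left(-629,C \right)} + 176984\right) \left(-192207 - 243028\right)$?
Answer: $172739718856885$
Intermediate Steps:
$C = -735$ ($C = \left(-105\right) 7 = -735$)
$\left(L{\left(-629,C \right)} + 176984\right) \left(-192207 - 243028\right) = \left(\left(-735\right)^{3} + 176984\right) \left(-192207 - 243028\right) = \left(-397065375 + 176984\right) \left(-435235\right) = \left(-396888391\right) \left(-435235\right) = 172739718856885$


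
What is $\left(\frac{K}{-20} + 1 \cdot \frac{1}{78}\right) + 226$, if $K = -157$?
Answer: $\frac{182413}{780} \approx 233.86$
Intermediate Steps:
$\left(\frac{K}{-20} + 1 \cdot \frac{1}{78}\right) + 226 = \left(- \frac{157}{-20} + 1 \cdot \frac{1}{78}\right) + 226 = \left(\left(-157\right) \left(- \frac{1}{20}\right) + 1 \cdot \frac{1}{78}\right) + 226 = \left(\frac{157}{20} + \frac{1}{78}\right) + 226 = \frac{6133}{780} + 226 = \frac{182413}{780}$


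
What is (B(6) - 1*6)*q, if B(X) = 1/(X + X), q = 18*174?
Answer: -18531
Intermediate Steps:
q = 3132
B(X) = 1/(2*X)
(B(6) - 1*6)*q = ((1/2)/6 - 1*6)*3132 = ((1/2)*(1/6) - 6)*3132 = (1/12 - 6)*3132 = -71/12*3132 = -18531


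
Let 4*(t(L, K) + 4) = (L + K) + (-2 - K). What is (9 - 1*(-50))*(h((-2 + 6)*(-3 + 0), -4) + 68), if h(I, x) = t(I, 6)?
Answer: 7139/2 ≈ 3569.5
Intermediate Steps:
t(L, K) = -9/2 + L/4 (t(L, K) = -4 + ((L + K) + (-2 - K))/4 = -4 + ((K + L) + (-2 - K))/4 = -4 + (-2 + L)/4 = -4 + (-1/2 + L/4) = -9/2 + L/4)
h(I, x) = -9/2 + I/4
(9 - 1*(-50))*(h((-2 + 6)*(-3 + 0), -4) + 68) = (9 - 1*(-50))*((-9/2 + ((-2 + 6)*(-3 + 0))/4) + 68) = (9 + 50)*((-9/2 + (4*(-3))/4) + 68) = 59*((-9/2 + (1/4)*(-12)) + 68) = 59*((-9/2 - 3) + 68) = 59*(-15/2 + 68) = 59*(121/2) = 7139/2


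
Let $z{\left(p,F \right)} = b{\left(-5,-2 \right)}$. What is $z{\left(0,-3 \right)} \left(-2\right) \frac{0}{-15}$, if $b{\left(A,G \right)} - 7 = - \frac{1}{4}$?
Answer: $0$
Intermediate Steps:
$b{\left(A,G \right)} = \frac{27}{4}$ ($b{\left(A,G \right)} = 7 - \frac{1}{4} = \frac{27}{4}$)
$z{\left(p,F \right)} = \frac{27}{4}$
$z{\left(0,-3 \right)} \left(-2\right) \frac{0}{-15} = \frac{27}{4} \left(-2\right) \frac{0}{-15} = - \frac{27 \cdot 0 \left(- \frac{1}{15}\right)}{2} = \left(- \frac{27}{2}\right) 0 = 0$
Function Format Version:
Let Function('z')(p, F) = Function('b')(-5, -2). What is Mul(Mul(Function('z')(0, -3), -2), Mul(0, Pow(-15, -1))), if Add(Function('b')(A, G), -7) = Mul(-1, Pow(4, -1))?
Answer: 0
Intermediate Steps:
Function('b')(A, G) = Rational(27, 4) (Function('b')(A, G) = Add(7, Mul(-1, Pow(4, -1))) = Add(7, Mul(-1, Rational(1, 4))) = Add(7, Rational(-1, 4)) = Rational(27, 4))
Function('z')(p, F) = Rational(27, 4)
Mul(Mul(Function('z')(0, -3), -2), Mul(0, Pow(-15, -1))) = Mul(Mul(Rational(27, 4), -2), Mul(0, Pow(-15, -1))) = Mul(Rational(-27, 2), Mul(0, Rational(-1, 15))) = Mul(Rational(-27, 2), 0) = 0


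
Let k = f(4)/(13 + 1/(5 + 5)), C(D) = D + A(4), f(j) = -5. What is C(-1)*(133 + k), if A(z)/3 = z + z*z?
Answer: 1025007/131 ≈ 7824.5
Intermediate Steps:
A(z) = 3*z + 3*z² (A(z) = 3*(z + z*z) = 3*(z + z²) = 3*z + 3*z²)
C(D) = 60 + D (C(D) = D + 3*4*(1 + 4) = D + 3*4*5 = D + 60 = 60 + D)
k = -50/131 (k = -5/(13 + 1/(5 + 5)) = -5/(13 + 1/10) = -5/(13 + ⅒) = -5/(131/10) = (10/131)*(-5) = -50/131 ≈ -0.38168)
C(-1)*(133 + k) = (60 - 1)*(133 - 50/131) = 59*(17373/131) = 1025007/131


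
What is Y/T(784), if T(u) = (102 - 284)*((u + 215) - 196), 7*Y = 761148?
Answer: -380574/511511 ≈ -0.74402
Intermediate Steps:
Y = 761148/7 (Y = (1/7)*761148 = 761148/7 ≈ 1.0874e+5)
T(u) = -3458 - 182*u (T(u) = -182*((215 + u) - 196) = -182*(19 + u) = -3458 - 182*u)
Y/T(784) = 761148/(7*(-3458 - 182*784)) = 761148/(7*(-3458 - 142688)) = (761148/7)/(-146146) = (761148/7)*(-1/146146) = -380574/511511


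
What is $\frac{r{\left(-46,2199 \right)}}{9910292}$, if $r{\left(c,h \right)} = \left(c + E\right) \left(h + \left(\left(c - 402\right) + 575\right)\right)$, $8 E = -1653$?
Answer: $- \frac{2350423}{39641168} \approx -0.059292$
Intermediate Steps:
$E = - \frac{1653}{8}$ ($E = \frac{1}{8} \left(-1653\right) = - \frac{1653}{8} \approx -206.63$)
$r{\left(c,h \right)} = \left(- \frac{1653}{8} + c\right) \left(173 + c + h\right)$ ($r{\left(c,h \right)} = \left(c - \frac{1653}{8}\right) \left(h + \left(\left(c - 402\right) + 575\right)\right) = \left(- \frac{1653}{8} + c\right) \left(h + \left(\left(-402 + c\right) + 575\right)\right) = \left(- \frac{1653}{8} + c\right) \left(h + \left(173 + c\right)\right) = \left(- \frac{1653}{8} + c\right) \left(173 + c + h\right)$)
$\frac{r{\left(-46,2199 \right)}}{9910292} = \frac{- \frac{285969}{8} + \left(-46\right)^{2} - \frac{3634947}{8} - - \frac{6187}{4} - 101154}{9910292} = \left(- \frac{285969}{8} + 2116 - \frac{3634947}{8} + \frac{6187}{4} - 101154\right) \frac{1}{9910292} = \left(- \frac{2350423}{4}\right) \frac{1}{9910292} = - \frac{2350423}{39641168}$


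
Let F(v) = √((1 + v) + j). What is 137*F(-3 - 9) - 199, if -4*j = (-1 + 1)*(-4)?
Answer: -199 + 137*I*√11 ≈ -199.0 + 454.38*I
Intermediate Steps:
j = 0 (j = -(-1 + 1)*(-4)/4 = -0*(-4) = -¼*0 = 0)
F(v) = √(1 + v) (F(v) = √((1 + v) + 0) = √(1 + v))
137*F(-3 - 9) - 199 = 137*√(1 + (-3 - 9)) - 199 = 137*√(1 - 12) - 199 = 137*√(-11) - 199 = 137*(I*√11) - 199 = 137*I*√11 - 199 = -199 + 137*I*√11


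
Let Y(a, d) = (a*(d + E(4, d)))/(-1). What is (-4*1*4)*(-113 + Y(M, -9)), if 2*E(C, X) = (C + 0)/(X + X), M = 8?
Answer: 5776/9 ≈ 641.78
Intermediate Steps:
E(C, X) = C/(4*X) (E(C, X) = ((C + 0)/(X + X))/2 = (C/((2*X)))/2 = (C*(1/(2*X)))/2 = (C/(2*X))/2 = C/(4*X))
Y(a, d) = -a*(d + 1/d) (Y(a, d) = (a*(d + (¼)*4/d))/(-1) = (a*(d + 1/d))*(-1) = -a*(d + 1/d))
(-4*1*4)*(-113 + Y(M, -9)) = (-4*1*4)*(-113 + (-1*8*(-9) - 1*8/(-9))) = (-4*4)*(-113 + (72 - 1*8*(-⅑))) = -16*(-113 + (72 + 8/9)) = -16*(-113 + 656/9) = -16*(-361/9) = 5776/9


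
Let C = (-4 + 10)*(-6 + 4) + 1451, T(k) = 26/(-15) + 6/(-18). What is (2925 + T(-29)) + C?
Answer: 65429/15 ≈ 4361.9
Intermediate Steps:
T(k) = -31/15 (T(k) = 26*(-1/15) + 6*(-1/18) = -26/15 - ⅓ = -31/15)
C = 1439 (C = 6*(-2) + 1451 = -12 + 1451 = 1439)
(2925 + T(-29)) + C = (2925 - 31/15) + 1439 = 43844/15 + 1439 = 65429/15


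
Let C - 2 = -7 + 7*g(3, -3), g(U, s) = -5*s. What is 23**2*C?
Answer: 52900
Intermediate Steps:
C = 100 (C = 2 + (-7 + 7*(-5*(-3))) = 2 + (-7 + 7*15) = 2 + (-7 + 105) = 2 + 98 = 100)
23**2*C = 23**2*100 = 529*100 = 52900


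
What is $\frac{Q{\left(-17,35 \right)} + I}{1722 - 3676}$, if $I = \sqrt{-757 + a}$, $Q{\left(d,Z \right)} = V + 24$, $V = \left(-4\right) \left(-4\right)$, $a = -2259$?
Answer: $- \frac{20}{977} - \frac{i \sqrt{754}}{977} \approx -0.020471 - 0.028105 i$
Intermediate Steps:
$V = 16$
$Q{\left(d,Z \right)} = 40$ ($Q{\left(d,Z \right)} = 16 + 24 = 40$)
$I = 2 i \sqrt{754}$ ($I = \sqrt{-757 - 2259} = \sqrt{-3016} = 2 i \sqrt{754} \approx 54.918 i$)
$\frac{Q{\left(-17,35 \right)} + I}{1722 - 3676} = \frac{40 + 2 i \sqrt{754}}{1722 - 3676} = \frac{40 + 2 i \sqrt{754}}{-1954} = \left(40 + 2 i \sqrt{754}\right) \left(- \frac{1}{1954}\right) = - \frac{20}{977} - \frac{i \sqrt{754}}{977}$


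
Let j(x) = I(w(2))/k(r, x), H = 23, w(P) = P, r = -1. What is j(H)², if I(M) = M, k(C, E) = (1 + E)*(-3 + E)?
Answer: 1/57600 ≈ 1.7361e-5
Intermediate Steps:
j(x) = 2/(-3 + x² - 2*x)
j(H)² = (2/(-3 + 23² - 2*23))² = (2/(-3 + 529 - 46))² = (2/480)² = (2*(1/480))² = (1/240)² = 1/57600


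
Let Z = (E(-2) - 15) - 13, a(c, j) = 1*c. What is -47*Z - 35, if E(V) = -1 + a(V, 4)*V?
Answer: 1140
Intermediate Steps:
a(c, j) = c
E(V) = -1 + V² (E(V) = -1 + V*V = -1 + V²)
Z = -25 (Z = ((-1 + (-2)²) - 15) - 13 = ((-1 + 4) - 15) - 13 = (3 - 15) - 13 = -12 - 13 = -25)
-47*Z - 35 = -47*(-25) - 35 = 1175 - 35 = 1140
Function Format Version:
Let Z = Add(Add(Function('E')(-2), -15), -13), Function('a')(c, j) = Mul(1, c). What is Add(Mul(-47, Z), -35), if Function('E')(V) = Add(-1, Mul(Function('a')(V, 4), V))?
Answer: 1140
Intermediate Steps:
Function('a')(c, j) = c
Function('E')(V) = Add(-1, Pow(V, 2)) (Function('E')(V) = Add(-1, Mul(V, V)) = Add(-1, Pow(V, 2)))
Z = -25 (Z = Add(Add(Add(-1, Pow(-2, 2)), -15), -13) = Add(Add(Add(-1, 4), -15), -13) = Add(Add(3, -15), -13) = Add(-12, -13) = -25)
Add(Mul(-47, Z), -35) = Add(Mul(-47, -25), -35) = Add(1175, -35) = 1140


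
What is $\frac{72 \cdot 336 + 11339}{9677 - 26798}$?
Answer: $- \frac{35531}{17121} \approx -2.0753$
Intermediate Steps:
$\frac{72 \cdot 336 + 11339}{9677 - 26798} = \frac{24192 + 11339}{-17121} = 35531 \left(- \frac{1}{17121}\right) = - \frac{35531}{17121}$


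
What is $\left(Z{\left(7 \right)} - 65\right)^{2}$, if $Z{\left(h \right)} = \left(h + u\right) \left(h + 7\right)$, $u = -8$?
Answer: $6241$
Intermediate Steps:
$Z{\left(h \right)} = \left(-8 + h\right) \left(7 + h\right)$ ($Z{\left(h \right)} = \left(h - 8\right) \left(h + 7\right) = \left(-8 + h\right) \left(7 + h\right)$)
$\left(Z{\left(7 \right)} - 65\right)^{2} = \left(\left(-56 + 7^{2} - 7\right) - 65\right)^{2} = \left(\left(-56 + 49 - 7\right) - 65\right)^{2} = \left(-14 - 65\right)^{2} = \left(-79\right)^{2} = 6241$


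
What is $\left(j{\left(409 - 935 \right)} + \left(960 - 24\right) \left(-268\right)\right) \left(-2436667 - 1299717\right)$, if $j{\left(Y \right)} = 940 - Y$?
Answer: $931786914688$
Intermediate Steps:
$\left(j{\left(409 - 935 \right)} + \left(960 - 24\right) \left(-268\right)\right) \left(-2436667 - 1299717\right) = \left(\left(940 - \left(409 - 935\right)\right) + \left(960 - 24\right) \left(-268\right)\right) \left(-2436667 - 1299717\right) = \left(\left(940 - \left(409 - 935\right)\right) + 936 \left(-268\right)\right) \left(-3736384\right) = \left(\left(940 - -526\right) - 250848\right) \left(-3736384\right) = \left(\left(940 + 526\right) - 250848\right) \left(-3736384\right) = \left(1466 - 250848\right) \left(-3736384\right) = \left(-249382\right) \left(-3736384\right) = 931786914688$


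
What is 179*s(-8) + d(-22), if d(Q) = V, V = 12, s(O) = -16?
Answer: -2852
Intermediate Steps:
d(Q) = 12
179*s(-8) + d(-22) = 179*(-16) + 12 = -2864 + 12 = -2852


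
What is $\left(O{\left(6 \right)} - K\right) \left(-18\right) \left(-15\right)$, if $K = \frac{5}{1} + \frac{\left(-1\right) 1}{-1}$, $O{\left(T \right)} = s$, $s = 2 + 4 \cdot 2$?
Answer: $1080$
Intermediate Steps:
$s = 10$ ($s = 2 + 8 = 10$)
$O{\left(T \right)} = 10$
$K = 6$ ($K = 5 \cdot 1 - -1 = 5 + 1 = 6$)
$\left(O{\left(6 \right)} - K\right) \left(-18\right) \left(-15\right) = \left(10 - 6\right) \left(-18\right) \left(-15\right) = 4 \left(-18\right) \left(-15\right) = \left(-72\right) \left(-15\right) = 1080$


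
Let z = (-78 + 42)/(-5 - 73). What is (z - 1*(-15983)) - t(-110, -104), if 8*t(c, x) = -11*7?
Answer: 1663281/104 ≈ 15993.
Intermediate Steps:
t(c, x) = -77/8 (t(c, x) = (-11*7)/8 = (1/8)*(-77) = -77/8)
z = 6/13 (z = -36/(-78) = -36*(-1/78) = 6/13 ≈ 0.46154)
(z - 1*(-15983)) - t(-110, -104) = (6/13 - 1*(-15983)) - 1*(-77/8) = (6/13 + 15983) + 77/8 = 207785/13 + 77/8 = 1663281/104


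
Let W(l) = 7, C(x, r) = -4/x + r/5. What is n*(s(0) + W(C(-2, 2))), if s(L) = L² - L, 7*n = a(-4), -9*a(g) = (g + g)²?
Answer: -64/9 ≈ -7.1111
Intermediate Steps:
C(x, r) = -4/x + r/5 (C(x, r) = -4/x + r*(⅕) = -4/x + r/5)
a(g) = -4*g²/9 (a(g) = -(g + g)²/9 = -4*g²/9)
n = -64/63 (n = (-4/9*(-4)²)/7 = (-4/9*16)/7 = (⅐)*(-64/9) = -64/63 ≈ -1.0159)
n*(s(0) + W(C(-2, 2))) = -64*(0*(-1 + 0) + 7)/63 = -64*(0*(-1) + 7)/63 = -64*(0 + 7)/63 = -64/63*7 = -64/9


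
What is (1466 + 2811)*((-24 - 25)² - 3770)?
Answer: -5855213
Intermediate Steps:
(1466 + 2811)*((-24 - 25)² - 3770) = 4277*((-49)² - 3770) = 4277*(2401 - 3770) = 4277*(-1369) = -5855213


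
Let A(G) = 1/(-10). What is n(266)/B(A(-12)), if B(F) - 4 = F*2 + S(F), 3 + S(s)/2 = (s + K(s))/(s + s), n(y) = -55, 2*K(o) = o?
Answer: 550/7 ≈ 78.571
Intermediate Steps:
K(o) = o/2
A(G) = -⅒
S(s) = -9/2 (S(s) = -6 + 2*((s + s/2)/(s + s)) = -6 + 2*((3*s/2)/((2*s))) = -6 + 2*((3*s/2)*(1/(2*s))) = -6 + 2*(¾) = -6 + 3/2 = -9/2)
B(F) = -½ + 2*F (B(F) = 4 + (F*2 - 9/2) = 4 + (2*F - 9/2) = 4 + (-9/2 + 2*F) = -½ + 2*F)
n(266)/B(A(-12)) = -55/(-½ + 2*(-⅒)) = -55/(-½ - ⅕) = -55/(-7/10) = -55*(-10/7) = 550/7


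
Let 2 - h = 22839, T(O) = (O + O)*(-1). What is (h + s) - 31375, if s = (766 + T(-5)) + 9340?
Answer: -44096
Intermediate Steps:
T(O) = -2*O (T(O) = (2*O)*(-1) = -2*O)
s = 10116 (s = (766 - 2*(-5)) + 9340 = (766 + 10) + 9340 = 776 + 9340 = 10116)
h = -22837 (h = 2 - 1*22839 = 2 - 22839 = -22837)
(h + s) - 31375 = (-22837 + 10116) - 31375 = -12721 - 31375 = -44096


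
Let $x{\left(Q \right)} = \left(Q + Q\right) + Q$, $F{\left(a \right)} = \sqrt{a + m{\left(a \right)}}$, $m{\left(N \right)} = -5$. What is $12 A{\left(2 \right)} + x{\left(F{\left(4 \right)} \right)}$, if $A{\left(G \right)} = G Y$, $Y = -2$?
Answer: $-48 + 3 i \approx -48.0 + 3.0 i$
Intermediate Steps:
$A{\left(G \right)} = - 2 G$ ($A{\left(G \right)} = G \left(-2\right) = - 2 G$)
$F{\left(a \right)} = \sqrt{-5 + a}$ ($F{\left(a \right)} = \sqrt{a - 5} = \sqrt{-5 + a}$)
$x{\left(Q \right)} = 3 Q$ ($x{\left(Q \right)} = 2 Q + Q = 3 Q$)
$12 A{\left(2 \right)} + x{\left(F{\left(4 \right)} \right)} = 12 \left(\left(-2\right) 2\right) + 3 \sqrt{-5 + 4} = 12 \left(-4\right) + 3 \sqrt{-1} = -48 + 3 i$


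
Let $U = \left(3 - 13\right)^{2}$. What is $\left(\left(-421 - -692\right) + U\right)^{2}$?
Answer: $137641$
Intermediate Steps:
$U = 100$ ($U = \left(-10\right)^{2} = 100$)
$\left(\left(-421 - -692\right) + U\right)^{2} = \left(\left(-421 - -692\right) + 100\right)^{2} = \left(\left(-421 + 692\right) + 100\right)^{2} = \left(271 + 100\right)^{2} = 371^{2} = 137641$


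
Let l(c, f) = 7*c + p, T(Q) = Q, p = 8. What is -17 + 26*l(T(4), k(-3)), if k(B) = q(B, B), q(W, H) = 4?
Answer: 919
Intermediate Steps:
k(B) = 4
l(c, f) = 8 + 7*c (l(c, f) = 7*c + 8 = 8 + 7*c)
-17 + 26*l(T(4), k(-3)) = -17 + 26*(8 + 7*4) = -17 + 26*(8 + 28) = -17 + 26*36 = -17 + 936 = 919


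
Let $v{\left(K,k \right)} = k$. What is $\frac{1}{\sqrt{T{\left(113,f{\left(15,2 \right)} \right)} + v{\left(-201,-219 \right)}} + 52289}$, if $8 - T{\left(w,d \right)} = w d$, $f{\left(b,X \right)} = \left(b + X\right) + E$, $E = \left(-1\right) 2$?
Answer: $\frac{52289}{2734141427} - \frac{i \sqrt{1906}}{2734141427} \approx 1.9124 \cdot 10^{-5} - 1.5968 \cdot 10^{-8} i$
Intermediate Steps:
$E = -2$
$f{\left(b,X \right)} = -2 + X + b$ ($f{\left(b,X \right)} = \left(b + X\right) - 2 = \left(X + b\right) - 2 = -2 + X + b$)
$T{\left(w,d \right)} = 8 - d w$ ($T{\left(w,d \right)} = 8 - w d = 8 - d w$)
$\frac{1}{\sqrt{T{\left(113,f{\left(15,2 \right)} \right)} + v{\left(-201,-219 \right)}} + 52289} = \frac{1}{\sqrt{\left(8 - \left(-2 + 2 + 15\right) 113\right) - 219} + 52289} = \frac{1}{\sqrt{\left(8 - 15 \cdot 113\right) - 219} + 52289} = \frac{1}{\sqrt{\left(8 - 1695\right) - 219} + 52289} = \frac{1}{\sqrt{-1687 - 219} + 52289} = \frac{1}{\sqrt{-1906} + 52289} = \frac{1}{i \sqrt{1906} + 52289} = \frac{1}{52289 + i \sqrt{1906}}$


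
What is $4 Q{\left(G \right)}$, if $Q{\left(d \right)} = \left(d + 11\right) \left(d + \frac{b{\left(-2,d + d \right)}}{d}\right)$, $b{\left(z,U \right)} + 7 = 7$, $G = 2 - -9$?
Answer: $968$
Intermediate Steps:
$G = 11$ ($G = 2 + 9 = 11$)
$b{\left(z,U \right)} = 0$ ($b{\left(z,U \right)} = -7 + 7 = 0$)
$Q{\left(d \right)} = d \left(11 + d\right)$ ($Q{\left(d \right)} = \left(d + 11\right) \left(d + \frac{0}{d}\right) = \left(11 + d\right) \left(d + 0\right) = \left(11 + d\right) d = d \left(11 + d\right)$)
$4 Q{\left(G \right)} = 4 \cdot 11 \left(11 + 11\right) = 4 \cdot 11 \cdot 22 = 4 \cdot 242 = 968$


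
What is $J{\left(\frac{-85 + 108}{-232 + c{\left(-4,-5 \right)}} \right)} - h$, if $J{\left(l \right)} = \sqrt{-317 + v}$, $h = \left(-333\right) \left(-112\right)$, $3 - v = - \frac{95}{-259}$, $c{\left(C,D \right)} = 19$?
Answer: $-37296 + \frac{i \sqrt{21088039}}{259} \approx -37296.0 + 17.73 i$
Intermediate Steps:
$v = \frac{682}{259}$ ($v = 3 - - \frac{95}{-259} = 3 - \left(-95\right) \left(- \frac{1}{259}\right) = 3 - \frac{95}{259} = \frac{682}{259} \approx 2.6332$)
$h = 37296$
$J{\left(l \right)} = \frac{i \sqrt{21088039}}{259}$ ($J{\left(l \right)} = \sqrt{-317 + \frac{682}{259}} = \sqrt{- \frac{81421}{259}} = \frac{i \sqrt{21088039}}{259}$)
$J{\left(\frac{-85 + 108}{-232 + c{\left(-4,-5 \right)}} \right)} - h = \frac{i \sqrt{21088039}}{259} - 37296 = -37296 + \frac{i \sqrt{21088039}}{259}$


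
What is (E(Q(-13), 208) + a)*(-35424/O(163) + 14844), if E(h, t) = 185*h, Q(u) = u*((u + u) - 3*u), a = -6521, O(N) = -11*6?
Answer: -6392937768/11 ≈ -5.8118e+8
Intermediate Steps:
O(N) = -66
Q(u) = -u² (Q(u) = u*(2*u - 3*u) = u*(-u) = -u²)
(E(Q(-13), 208) + a)*(-35424/O(163) + 14844) = (185*(-1*(-13)²) - 6521)*(-35424/(-66) + 14844) = (185*(-1*169) - 6521)*(-35424*(-1/66) + 14844) = (185*(-169) - 6521)*(5904/11 + 14844) = (-31265 - 6521)*(169188/11) = -37786*169188/11 = -6392937768/11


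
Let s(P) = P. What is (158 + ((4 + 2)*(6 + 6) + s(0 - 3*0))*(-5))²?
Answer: 40804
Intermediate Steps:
(158 + ((4 + 2)*(6 + 6) + s(0 - 3*0))*(-5))² = (158 + ((4 + 2)*(6 + 6) + (0 - 3*0))*(-5))² = (158 + (6*12 + (0 + 0))*(-5))² = (158 + (72 + 0)*(-5))² = (158 + 72*(-5))² = (158 - 360)² = (-202)² = 40804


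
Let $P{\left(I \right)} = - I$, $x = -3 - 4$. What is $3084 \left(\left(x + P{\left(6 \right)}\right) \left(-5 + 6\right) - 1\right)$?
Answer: $-43176$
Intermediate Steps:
$x = -7$
$3084 \left(\left(x + P{\left(6 \right)}\right) \left(-5 + 6\right) - 1\right) = 3084 \left(\left(-7 - 6\right) \left(-5 + 6\right) - 1\right) = 3084 \left(\left(-7 - 6\right) 1 - 1\right) = 3084 \left(\left(-13\right) 1 - 1\right) = 3084 \left(-13 - 1\right) = 3084 \left(-14\right) = -43176$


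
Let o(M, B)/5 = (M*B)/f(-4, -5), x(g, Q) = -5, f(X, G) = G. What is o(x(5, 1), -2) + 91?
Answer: 81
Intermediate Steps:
o(M, B) = -B*M (o(M, B) = 5*((M*B)/(-5)) = 5*((B*M)*(-1/5)) = 5*(-B*M/5) = -B*M)
o(x(5, 1), -2) + 91 = -1*(-2)*(-5) + 91 = -10 + 91 = 81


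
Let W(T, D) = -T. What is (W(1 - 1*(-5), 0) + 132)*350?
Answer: 44100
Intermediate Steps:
(W(1 - 1*(-5), 0) + 132)*350 = (-(1 - 1*(-5)) + 132)*350 = (-(1 + 5) + 132)*350 = (-1*6 + 132)*350 = (-6 + 132)*350 = 126*350 = 44100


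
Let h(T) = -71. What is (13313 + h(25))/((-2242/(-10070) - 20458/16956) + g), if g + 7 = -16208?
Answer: -29750404140/36431964533 ≈ -0.81660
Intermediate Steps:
g = -16215 (g = -7 - 16208 = -16215)
(13313 + h(25))/((-2242/(-10070) - 20458/16956) + g) = (13313 - 71)/((-2242/(-10070) - 20458/16956) - 16215) = 13242/((-2242*(-1/10070) - 20458*1/16956) - 16215) = 13242/((59/265 - 10229/8478) - 16215) = 13242/(-2210483/2246670 - 16215) = 13242/(-36431964533/2246670) = 13242*(-2246670/36431964533) = -29750404140/36431964533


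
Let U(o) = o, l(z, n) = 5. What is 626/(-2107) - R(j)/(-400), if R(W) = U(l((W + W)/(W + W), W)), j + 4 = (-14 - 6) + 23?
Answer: -47973/168560 ≈ -0.28461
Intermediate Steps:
j = -1 (j = -4 + ((-14 - 6) + 23) = -4 + (-20 + 23) = -4 + 3 = -1)
R(W) = 5
626/(-2107) - R(j)/(-400) = 626/(-2107) - 1*5/(-400) = 626*(-1/2107) - 5*(-1/400) = -626/2107 + 1/80 = -47973/168560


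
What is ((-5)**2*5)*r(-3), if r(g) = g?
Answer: -375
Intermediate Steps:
((-5)**2*5)*r(-3) = ((-5)**2*5)*(-3) = (25*5)*(-3) = 125*(-3) = -375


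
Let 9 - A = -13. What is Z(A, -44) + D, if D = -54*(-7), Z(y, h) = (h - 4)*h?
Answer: 2490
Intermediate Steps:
A = 22 (A = 9 - 1*(-13) = 9 + 13 = 22)
Z(y, h) = h*(-4 + h) (Z(y, h) = (-4 + h)*h = h*(-4 + h))
D = 378
Z(A, -44) + D = -44*(-4 - 44) + 378 = -44*(-48) + 378 = 2112 + 378 = 2490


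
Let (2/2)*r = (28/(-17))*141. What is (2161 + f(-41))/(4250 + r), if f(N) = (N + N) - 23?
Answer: 17476/34151 ≈ 0.51173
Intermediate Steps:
f(N) = -23 + 2*N (f(N) = 2*N - 23 = -23 + 2*N)
r = -3948/17 (r = (28/(-17))*141 = (28*(-1/17))*141 = -28/17*141 = -3948/17 ≈ -232.24)
(2161 + f(-41))/(4250 + r) = (2161 + (-23 + 2*(-41)))/(4250 - 3948/17) = (2161 + (-23 - 82))/(68302/17) = (2161 - 105)*(17/68302) = 2056*(17/68302) = 17476/34151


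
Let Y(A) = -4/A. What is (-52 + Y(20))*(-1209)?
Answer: 315549/5 ≈ 63110.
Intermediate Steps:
(-52 + Y(20))*(-1209) = (-52 - 4/20)*(-1209) = (-52 - 4*1/20)*(-1209) = (-52 - 1/5)*(-1209) = -261/5*(-1209) = 315549/5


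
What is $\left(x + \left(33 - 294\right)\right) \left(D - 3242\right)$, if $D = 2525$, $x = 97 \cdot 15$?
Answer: $-856098$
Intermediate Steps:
$x = 1455$
$\left(x + \left(33 - 294\right)\right) \left(D - 3242\right) = \left(1455 + \left(33 - 294\right)\right) \left(2525 - 3242\right) = \left(1455 + \left(33 - 294\right)\right) \left(-717\right) = \left(1455 - 261\right) \left(-717\right) = 1194 \left(-717\right) = -856098$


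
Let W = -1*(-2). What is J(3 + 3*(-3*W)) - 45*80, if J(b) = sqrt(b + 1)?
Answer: -3600 + I*sqrt(14) ≈ -3600.0 + 3.7417*I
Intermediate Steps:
W = 2
J(b) = sqrt(1 + b)
J(3 + 3*(-3*W)) - 45*80 = sqrt(1 + (3 + 3*(-3*2))) - 45*80 = sqrt(1 + (3 + 3*(-6))) - 3600 = sqrt(1 + (3 - 18)) - 3600 = sqrt(1 - 15) - 3600 = sqrt(-14) - 3600 = I*sqrt(14) - 3600 = -3600 + I*sqrt(14)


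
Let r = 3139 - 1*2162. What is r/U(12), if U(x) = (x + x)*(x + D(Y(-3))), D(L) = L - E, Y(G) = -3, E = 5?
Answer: 977/96 ≈ 10.177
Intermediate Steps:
D(L) = -5 + L (D(L) = L - 1*5 = L - 5 = -5 + L)
r = 977 (r = 3139 - 2162 = 977)
U(x) = 2*x*(-8 + x) (U(x) = (x + x)*(x + (-5 - 3)) = (2*x)*(x - 8) = (2*x)*(-8 + x) = 2*x*(-8 + x))
r/U(12) = 977/((2*12*(-8 + 12))) = 977/((2*12*4)) = 977/96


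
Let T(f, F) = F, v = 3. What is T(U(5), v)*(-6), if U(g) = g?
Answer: -18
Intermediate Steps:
T(U(5), v)*(-6) = 3*(-6) = -18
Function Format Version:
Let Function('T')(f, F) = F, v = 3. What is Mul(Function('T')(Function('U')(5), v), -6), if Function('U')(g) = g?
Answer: -18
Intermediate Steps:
Mul(Function('T')(Function('U')(5), v), -6) = Mul(3, -6) = -18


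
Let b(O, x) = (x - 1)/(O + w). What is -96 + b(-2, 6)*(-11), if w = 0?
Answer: -137/2 ≈ -68.500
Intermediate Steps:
b(O, x) = (-1 + x)/O (b(O, x) = (x - 1)/(O + 0) = (-1 + x)/O)
-96 + b(-2, 6)*(-11) = -96 + ((-1 + 6)/(-2))*(-11) = -96 - ½*5*(-11) = -96 - 5/2*(-11) = -96 + 55/2 = -137/2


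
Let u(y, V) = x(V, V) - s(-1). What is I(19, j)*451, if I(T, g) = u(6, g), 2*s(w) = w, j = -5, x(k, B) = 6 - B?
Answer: 10373/2 ≈ 5186.5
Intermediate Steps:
s(w) = w/2
u(y, V) = 13/2 - V (u(y, V) = (6 - V) - (-1)/2 = (6 - V) - 1*(-½) = (6 - V) + ½ = 13/2 - V)
I(T, g) = 13/2 - g
I(19, j)*451 = (13/2 - 1*(-5))*451 = (13/2 + 5)*451 = (23/2)*451 = 10373/2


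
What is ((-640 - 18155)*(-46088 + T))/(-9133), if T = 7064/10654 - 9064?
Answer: -788829296820/6950213 ≈ -1.1350e+5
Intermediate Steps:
T = -48280396/5327 (T = 7064*(1/10654) - 9064 = 3532/5327 - 9064 = -48280396/5327 ≈ -9063.3)
((-640 - 18155)*(-46088 + T))/(-9133) = ((-640 - 18155)*(-46088 - 48280396/5327))/(-9133) = -18795*(-293791172/5327)*(-1/9133) = (788829296820/761)*(-1/9133) = -788829296820/6950213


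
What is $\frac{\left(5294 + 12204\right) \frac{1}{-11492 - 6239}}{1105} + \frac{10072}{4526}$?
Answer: $\frac{7586885862}{3410646505} \approx 2.2245$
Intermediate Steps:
$\frac{\left(5294 + 12204\right) \frac{1}{-11492 - 6239}}{1105} + \frac{10072}{4526} = \frac{17498}{-17731} \cdot \frac{1}{1105} + 10072 \cdot \frac{1}{4526} = 17498 \left(- \frac{1}{17731}\right) \frac{1}{1105} + \frac{5036}{2263} = \left(- \frac{17498}{17731}\right) \frac{1}{1105} + \frac{5036}{2263} = - \frac{1346}{1507135} + \frac{5036}{2263} = \frac{7586885862}{3410646505}$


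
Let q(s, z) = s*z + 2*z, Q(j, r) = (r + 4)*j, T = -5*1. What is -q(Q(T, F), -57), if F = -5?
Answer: 399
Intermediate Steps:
T = -5
Q(j, r) = j*(4 + r) (Q(j, r) = (4 + r)*j = j*(4 + r))
q(s, z) = 2*z + s*z
-q(Q(T, F), -57) = -(-57)*(2 - 5*(4 - 5)) = -(-57)*(2 - 5*(-1)) = -(-57)*(2 + 5) = -(-57)*7 = -1*(-399) = 399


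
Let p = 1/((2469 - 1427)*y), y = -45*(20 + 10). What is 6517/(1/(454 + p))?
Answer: 4162028604083/1406700 ≈ 2.9587e+6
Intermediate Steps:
y = -1350 (y = -45*30 = -1350)
p = -1/1406700 (p = 1/((2469 - 1427)*(-1350)) = -1/1350/1042 = (1/1042)*(-1/1350) = -1/1406700 ≈ -7.1088e-7)
6517/(1/(454 + p)) = 6517/(1/(454 - 1/1406700)) = 6517/(1/(638641799/1406700)) = 6517/(1406700/638641799) = 6517*(638641799/1406700) = 4162028604083/1406700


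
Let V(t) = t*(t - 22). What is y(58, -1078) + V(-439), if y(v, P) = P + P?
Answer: 200223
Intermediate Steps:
y(v, P) = 2*P
V(t) = t*(-22 + t)
y(58, -1078) + V(-439) = 2*(-1078) - 439*(-22 - 439) = -2156 - 439*(-461) = -2156 + 202379 = 200223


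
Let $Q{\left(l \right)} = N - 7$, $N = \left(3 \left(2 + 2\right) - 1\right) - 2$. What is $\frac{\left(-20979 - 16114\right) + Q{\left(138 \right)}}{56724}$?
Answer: $- \frac{1279}{1956} \approx -0.65389$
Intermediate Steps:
$N = 9$ ($N = \left(3 \cdot 4 - 1\right) - 2 = \left(12 - 1\right) - 2 = 11 - 2 = 9$)
$Q{\left(l \right)} = 2$ ($Q{\left(l \right)} = 9 - 7 = 2$)
$\frac{\left(-20979 - 16114\right) + Q{\left(138 \right)}}{56724} = \frac{\left(-20979 - 16114\right) + 2}{56724} = \left(\left(-20979 - 16114\right) + 2\right) \frac{1}{56724} = \left(-37093 + 2\right) \frac{1}{56724} = \left(-37091\right) \frac{1}{56724} = - \frac{1279}{1956}$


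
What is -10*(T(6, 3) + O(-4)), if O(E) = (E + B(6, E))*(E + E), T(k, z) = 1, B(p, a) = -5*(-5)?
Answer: 1670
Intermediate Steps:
B(p, a) = 25
O(E) = 2*E*(25 + E) (O(E) = (E + 25)*(E + E) = (25 + E)*(2*E) = 2*E*(25 + E))
-10*(T(6, 3) + O(-4)) = -10*(1 + 2*(-4)*(25 - 4)) = -10*(1 + 2*(-4)*21) = -10*(1 - 168) = -10*(-167) = 1670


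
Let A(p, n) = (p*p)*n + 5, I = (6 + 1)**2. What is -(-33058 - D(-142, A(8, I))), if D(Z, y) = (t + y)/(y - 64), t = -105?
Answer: 101722502/3077 ≈ 33059.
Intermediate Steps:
I = 49 (I = 7**2 = 49)
A(p, n) = 5 + n*p**2 (A(p, n) = p**2*n + 5 = n*p**2 + 5 = 5 + n*p**2)
D(Z, y) = (-105 + y)/(-64 + y) (D(Z, y) = (-105 + y)/(y - 64) = (-105 + y)/(-64 + y))
-(-33058 - D(-142, A(8, I))) = -(-33058 - (-105 + (5 + 49*8**2))/(-64 + (5 + 49*8**2))) = -(-33058 - (-105 + (5 + 49*64))/(-64 + (5 + 49*64))) = -(-33058 - (-105 + (5 + 3136))/(-64 + (5 + 3136))) = -(-33058 - (-105 + 3141)/(-64 + 3141)) = -(-33058 - 3036/3077) = -1*(-101722502/3077) = 101722502/3077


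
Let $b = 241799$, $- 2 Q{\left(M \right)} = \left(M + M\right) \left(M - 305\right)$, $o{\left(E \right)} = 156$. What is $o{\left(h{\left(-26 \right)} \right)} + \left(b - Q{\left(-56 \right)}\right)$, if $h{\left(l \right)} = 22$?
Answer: $262171$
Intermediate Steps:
$Q{\left(M \right)} = - M \left(-305 + M\right)$ ($Q{\left(M \right)} = - \frac{\left(M + M\right) \left(M - 305\right)}{2} = - \frac{2 M \left(-305 + M\right)}{2} = - M \left(-305 + M\right)$)
$o{\left(h{\left(-26 \right)} \right)} + \left(b - Q{\left(-56 \right)}\right) = 156 + \left(241799 - - 56 \left(305 - -56\right)\right) = 156 + \left(241799 - - 56 \left(305 + 56\right)\right) = 156 + \left(241799 - \left(-56\right) 361\right) = 156 + \left(241799 - -20216\right) = 156 + \left(241799 + 20216\right) = 156 + 262015 = 262171$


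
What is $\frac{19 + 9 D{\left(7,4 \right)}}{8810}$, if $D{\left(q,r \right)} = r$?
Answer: $\frac{11}{1762} \approx 0.0062429$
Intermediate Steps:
$\frac{19 + 9 D{\left(7,4 \right)}}{8810} = \frac{19 + 9 \cdot 4}{8810} = \left(19 + 36\right) \frac{1}{8810} = 55 \cdot \frac{1}{8810} = \frac{11}{1762}$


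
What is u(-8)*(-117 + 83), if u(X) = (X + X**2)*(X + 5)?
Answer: 5712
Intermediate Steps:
u(X) = (5 + X)*(X + X**2) (u(X) = (X + X**2)*(5 + X) = (5 + X)*(X + X**2))
u(-8)*(-117 + 83) = (-8*(5 + (-8)**2 + 6*(-8)))*(-117 + 83) = -8*(5 + 64 - 48)*(-34) = -8*21*(-34) = -168*(-34) = 5712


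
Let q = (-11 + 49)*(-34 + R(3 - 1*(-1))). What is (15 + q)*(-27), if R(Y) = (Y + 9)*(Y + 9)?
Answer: -138915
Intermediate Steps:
R(Y) = (9 + Y)² (R(Y) = (9 + Y)*(9 + Y) = (9 + Y)²)
q = 5130 (q = (-11 + 49)*(-34 + (9 + (3 - 1*(-1)))²) = 38*(-34 + (9 + (3 + 1))²) = 38*(-34 + (9 + 4)²) = 38*(-34 + 13²) = 38*(-34 + 169) = 38*135 = 5130)
(15 + q)*(-27) = (15 + 5130)*(-27) = 5145*(-27) = -138915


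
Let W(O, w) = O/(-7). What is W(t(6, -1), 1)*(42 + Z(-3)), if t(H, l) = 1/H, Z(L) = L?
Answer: -13/14 ≈ -0.92857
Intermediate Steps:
W(O, w) = -O/7 (W(O, w) = O*(-1/7) = -O/7)
W(t(6, -1), 1)*(42 + Z(-3)) = (-1/7/6)*(42 - 3) = -1/7*1/6*39 = -1/42*39 = -13/14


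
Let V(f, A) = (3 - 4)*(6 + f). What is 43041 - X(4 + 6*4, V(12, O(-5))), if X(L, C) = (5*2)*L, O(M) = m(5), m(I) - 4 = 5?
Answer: 42761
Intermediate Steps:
m(I) = 9 (m(I) = 4 + 5 = 9)
O(M) = 9
V(f, A) = -6 - f (V(f, A) = -(6 + f) = -6 - f)
X(L, C) = 10*L
43041 - X(4 + 6*4, V(12, O(-5))) = 43041 - 10*(4 + 6*4) = 43041 - 10*(4 + 24) = 43041 - 10*28 = 43041 - 1*280 = 43041 - 280 = 42761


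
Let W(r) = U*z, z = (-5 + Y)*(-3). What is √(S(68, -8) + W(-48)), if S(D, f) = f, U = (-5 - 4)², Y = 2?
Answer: √721 ≈ 26.851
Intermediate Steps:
U = 81 (U = (-9)² = 81)
z = 9 (z = (-5 + 2)*(-3) = -3*(-3) = 9)
W(r) = 729 (W(r) = 81*9 = 729)
√(S(68, -8) + W(-48)) = √(-8 + 729) = √721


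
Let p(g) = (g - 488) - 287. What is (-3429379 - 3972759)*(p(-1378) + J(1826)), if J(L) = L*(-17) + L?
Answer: 232197666922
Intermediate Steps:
J(L) = -16*L (J(L) = -17*L + L = -16*L)
p(g) = -775 + g (p(g) = (-488 + g) - 287 = -775 + g)
(-3429379 - 3972759)*(p(-1378) + J(1826)) = (-3429379 - 3972759)*((-775 - 1378) - 16*1826) = -7402138*(-2153 - 29216) = -7402138*(-31369) = 232197666922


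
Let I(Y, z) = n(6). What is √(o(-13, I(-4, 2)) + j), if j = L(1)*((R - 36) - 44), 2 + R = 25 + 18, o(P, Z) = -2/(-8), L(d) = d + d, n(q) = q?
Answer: I*√311/2 ≈ 8.8176*I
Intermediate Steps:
I(Y, z) = 6
L(d) = 2*d
o(P, Z) = ¼ (o(P, Z) = -2*(-⅛) = ¼)
R = 41 (R = -2 + (25 + 18) = -2 + 43 = 41)
j = -78 (j = (2*1)*((41 - 36) - 44) = 2*(5 - 44) = 2*(-39) = -78)
√(o(-13, I(-4, 2)) + j) = √(¼ - 78) = √(-311/4) = I*√311/2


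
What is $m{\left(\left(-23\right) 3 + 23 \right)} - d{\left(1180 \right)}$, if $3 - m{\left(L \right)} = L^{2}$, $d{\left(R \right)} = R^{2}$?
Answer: $-1394513$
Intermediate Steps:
$m{\left(L \right)} = 3 - L^{2}$
$m{\left(\left(-23\right) 3 + 23 \right)} - d{\left(1180 \right)} = \left(3 - \left(\left(-23\right) 3 + 23\right)^{2}\right) - 1180^{2} = \left(3 - \left(-69 + 23\right)^{2}\right) - 1392400 = \left(3 - \left(-46\right)^{2}\right) - 1392400 = \left(3 - 2116\right) - 1392400 = -2113 - 1392400 = -1394513$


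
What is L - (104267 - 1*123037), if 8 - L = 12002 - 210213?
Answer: 216989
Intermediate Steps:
L = 198219 (L = 8 - (12002 - 210213) = 8 - 1*(-198211) = 8 + 198211 = 198219)
L - (104267 - 1*123037) = 198219 - (104267 - 1*123037) = 198219 - (104267 - 123037) = 198219 - 1*(-18770) = 198219 + 18770 = 216989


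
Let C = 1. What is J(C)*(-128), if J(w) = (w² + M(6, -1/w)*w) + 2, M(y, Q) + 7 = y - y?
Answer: 512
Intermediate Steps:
M(y, Q) = -7 (M(y, Q) = -7 + (y - y) = -7 + 0 = -7)
J(w) = 2 + w² - 7*w (J(w) = (w² - 7*w) + 2 = 2 + w² - 7*w)
J(C)*(-128) = (2 + 1² - 7*1)*(-128) = (2 + 1 - 7)*(-128) = -4*(-128) = 512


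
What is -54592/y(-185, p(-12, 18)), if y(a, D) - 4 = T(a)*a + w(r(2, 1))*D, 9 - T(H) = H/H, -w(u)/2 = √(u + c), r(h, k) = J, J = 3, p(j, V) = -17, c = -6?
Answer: 6714816/181837 + 464032*I*√3/545511 ≈ 36.928 + 1.4733*I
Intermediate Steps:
r(h, k) = 3
w(u) = -2*√(-6 + u) (w(u) = -2*√(u - 6) = -2*√(-6 + u))
T(H) = 8 (T(H) = 9 - H/H = 9 - 1*1 = 9 - 1 = 8)
y(a, D) = 4 + 8*a - 2*I*D*√3 (y(a, D) = 4 + (8*a + (-2*√(-6 + 3))*D) = 4 + (8*a + (-2*I*√3)*D) = 4 + (8*a - 2*I*D*√3) = 4 + 8*a - 2*I*D*√3)
-54592/y(-185, p(-12, 18)) = -54592/(4 + 8*(-185) - 2*I*(-17)*√3) = -54592/(4 - 1480 + 34*I*√3) = -54592/(-1476 + 34*I*√3)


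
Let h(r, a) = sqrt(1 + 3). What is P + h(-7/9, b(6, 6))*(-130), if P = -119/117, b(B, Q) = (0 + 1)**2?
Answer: -30539/117 ≈ -261.02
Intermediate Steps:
b(B, Q) = 1 (b(B, Q) = 1**2 = 1)
h(r, a) = 2 (h(r, a) = sqrt(4) = 2)
P = -119/117 (P = -119*1/117 = -119/117 ≈ -1.0171)
P + h(-7/9, b(6, 6))*(-130) = -119/117 + 2*(-130) = -119/117 - 260 = -30539/117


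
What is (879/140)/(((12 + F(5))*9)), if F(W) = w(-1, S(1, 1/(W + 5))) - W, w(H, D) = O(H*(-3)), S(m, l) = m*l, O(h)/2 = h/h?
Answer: 293/3780 ≈ 0.077513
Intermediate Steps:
O(h) = 2 (O(h) = 2*(h/h) = 2*1 = 2)
S(m, l) = l*m
w(H, D) = 2
F(W) = 2 - W
(879/140)/(((12 + F(5))*9)) = (879/140)/(((12 + (2 - 1*5))*9)) = (879*(1/140))/(((12 + (2 - 5))*9)) = 879/(140*(((12 - 3)*9))) = 879/(140*((9*9))) = (879/140)/81 = (879/140)*(1/81) = 293/3780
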